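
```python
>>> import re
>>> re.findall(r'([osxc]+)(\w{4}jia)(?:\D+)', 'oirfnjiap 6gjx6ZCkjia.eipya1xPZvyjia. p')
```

[('o', 'irfnjia'), ('x', '6ZCkjia'), ('x', 'PZvyjia')]

Multiple groups make `findall` return tuples — one 2-tuple for each match.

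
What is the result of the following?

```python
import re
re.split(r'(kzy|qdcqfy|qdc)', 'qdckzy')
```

['', 'qdc', '', 'kzy', '']

Matches to split on: at [0:3] → 'qdc'; at [3:6] → 'kzy'.
Because the pattern has a capturing group, `split` also inserts each captured text between the pieces.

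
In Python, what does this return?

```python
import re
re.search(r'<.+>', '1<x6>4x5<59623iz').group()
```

Unlike `match`, `search` isn't anchored — it looks for the pattern anywhere in the string.
The match spans [1:5] → '<x6>'.

'<x6>'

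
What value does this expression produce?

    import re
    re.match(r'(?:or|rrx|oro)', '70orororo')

`re.match` only tries the pattern at the start of the string.
Here the pattern fails at index 0, so the call returns None.

None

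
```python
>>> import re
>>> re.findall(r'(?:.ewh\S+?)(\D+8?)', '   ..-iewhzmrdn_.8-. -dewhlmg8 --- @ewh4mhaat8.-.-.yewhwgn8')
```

['mrdn_.8', 'mg8', 'mhaat8', 'gn8']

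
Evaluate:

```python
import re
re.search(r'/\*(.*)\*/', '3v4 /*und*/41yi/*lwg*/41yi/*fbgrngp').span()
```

(4, 22)

The match spans [4:22] → '/*und*/41yi/*lwg*/'.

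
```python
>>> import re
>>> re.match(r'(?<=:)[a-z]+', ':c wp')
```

The `(?=…)`/`(?<=…)` assertion just peeks at neighbouring text; it doesn't advance the match position.
`match` is anchored at position 0; if the pattern doesn't fit there, it returns None.
Here the string doesn't start with a match, so the call returns None.

None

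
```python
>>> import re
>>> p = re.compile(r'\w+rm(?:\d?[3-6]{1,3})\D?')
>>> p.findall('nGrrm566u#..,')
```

['nGrrm566u']

This matches one or more of a word character, then the literal 'rm'; then optionally a digit, then 1 to 3 of a character in [3-6] (non-capturing group); then optionally a non-digit.
Walking the string: at [0:9] → 'nGrrm566u'.
With no groups in the pattern, `findall` gives back each whole match — 1 here.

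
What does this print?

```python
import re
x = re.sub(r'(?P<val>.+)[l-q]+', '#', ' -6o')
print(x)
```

#

This matches one or more of any character (captured as 'val'); then one or more of a character in [l-q].
Matches: at [0:4] → ' -6o'.
Each match is replaced by '#'.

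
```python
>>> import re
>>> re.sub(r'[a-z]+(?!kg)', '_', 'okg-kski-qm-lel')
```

'_-_-_-_'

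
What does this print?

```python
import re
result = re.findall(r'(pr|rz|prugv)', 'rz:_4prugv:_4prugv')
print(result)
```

The regex engine tests alternatives in the order written; an earlier branch that matches wins even if a later one would match more.
`findall` collects group 1 from each match (3 total).

['rz', 'pr', 'pr']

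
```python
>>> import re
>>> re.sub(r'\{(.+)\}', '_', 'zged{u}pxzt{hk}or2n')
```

'zged_or2n'

Each match is replaced by '_'.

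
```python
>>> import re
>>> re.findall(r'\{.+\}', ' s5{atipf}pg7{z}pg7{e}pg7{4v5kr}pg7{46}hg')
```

['{atipf}pg7{z}pg7{e}pg7{4v5kr}pg7{46}']

No capturing groups, so `findall` returns the 1 full match string.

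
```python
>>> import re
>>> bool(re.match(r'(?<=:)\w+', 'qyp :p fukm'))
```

With `match`, the pattern is implicitly anchored at the beginning.
Here the pattern fails at index 0, so the call returns None, and `bool(None)` is False.

False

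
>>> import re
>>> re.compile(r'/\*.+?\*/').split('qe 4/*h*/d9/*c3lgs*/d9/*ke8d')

['qe 4', 'd9', 'd9/*ke8d']

A `+?`/`*?`/`{m,n}?` starts at its minimum and grows only as far as needed for what follows to match.
Each match becomes a cut point; 3 segments remain.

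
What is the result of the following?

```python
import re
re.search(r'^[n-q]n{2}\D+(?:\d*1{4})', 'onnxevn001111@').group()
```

Pattern: anchored at the start of the string; then a character in [n-q], then exactly 2 of a literal 'n'; then one or more of a non-digit; then zero or more of a digit, then exactly 4 of the literal '1' (non-capturing group).
The match spans [0:13] → 'onnxevn001111'.

'onnxevn001111'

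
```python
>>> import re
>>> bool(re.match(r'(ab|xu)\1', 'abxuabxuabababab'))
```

A backreference is literal: `\1` must see the identical characters the first group matched.
With `match`, the pattern is implicitly anchored at the beginning.
Here the string doesn't start with a match, so the call returns None, and `bool(None)` is False.

False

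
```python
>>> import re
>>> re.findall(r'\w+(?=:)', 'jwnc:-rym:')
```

['jwnc', 'rym']

Because the assertion is zero-width, the text it checks is not consumed and won't appear in the result.
With no groups in the pattern, `findall` gives back each whole match — 2 here.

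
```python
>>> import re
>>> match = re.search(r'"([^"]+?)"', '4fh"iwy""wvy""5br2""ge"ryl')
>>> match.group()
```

`re.search` tries every starting position until one works.
The match spans [3:8] → '"iwy"'.
Captured: group 1 = 'iwy'.

'"iwy"'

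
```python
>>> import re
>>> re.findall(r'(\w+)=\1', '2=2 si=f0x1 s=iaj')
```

The backreference `\1` re-matches whatever the first group consumed, character for character.
Scanning left to right: at [0:3] match '2=2', group 1 = '2'.
`findall` collects group 1 from the one match (1 total).

['2']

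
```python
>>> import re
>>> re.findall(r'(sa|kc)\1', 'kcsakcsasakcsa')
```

['sa']

After group 1 captures some text, `\1` only succeeds where that same text appears again.
Scanning left to right: at [6:10] match 'sasa', group 1 = 'sa'.
`findall` collects group 1 from the one match (1 total).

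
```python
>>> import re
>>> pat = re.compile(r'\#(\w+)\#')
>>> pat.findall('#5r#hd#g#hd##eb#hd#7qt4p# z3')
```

['5r', 'g', 'eb', '7qt4p']

`findall` collects group 1 from each match (4 total).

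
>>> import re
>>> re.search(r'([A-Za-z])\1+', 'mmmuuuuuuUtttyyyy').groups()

The match spans [0:3] → 'mmm'.
Captured: group 1 = 'm'.

('m',)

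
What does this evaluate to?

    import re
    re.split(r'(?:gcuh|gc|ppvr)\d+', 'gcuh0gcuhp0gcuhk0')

Splitting on the pattern gives 2 pieces.

['', 'gcuhp0gcuhk0']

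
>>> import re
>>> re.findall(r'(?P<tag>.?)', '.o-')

['.', 'o', '-', '']

The pattern matches optionally any character (captured as 'tag').
Matches: at [0:1] match '.', group 1 = '.'; at [1:2] match 'o', group 1 = 'o'; at [2:3] match '-', group 1 = '-'; at [3:3] match '', group 1 = ''.
`findall` collects group 1 from each match (4 total).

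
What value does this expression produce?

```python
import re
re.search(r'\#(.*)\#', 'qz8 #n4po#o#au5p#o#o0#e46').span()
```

(4, 22)

Unlike `match`, `search` isn't anchored — it looks for the pattern anywhere in the string.
The match spans [4:22] → '#n4po#o#au5p#o#o0#'.
Captured: group 1 = 'n4po#o#au5p#o#o0'.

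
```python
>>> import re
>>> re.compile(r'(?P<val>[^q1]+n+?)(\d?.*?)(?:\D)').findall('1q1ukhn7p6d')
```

This matches one or more of any character except [q1], then one or more of a literal 'n' (lazy) (captured as 'val'); then optionally a digit, then zero or more of any character (lazy) (captured); then a non-digit (non-capturing group).
A non-greedy quantifier consumes as few characters as it can — just enough that the remainder of the pattern still matches from where it stops; whatever follows it matches normally.
Matches: at [3:9] match 'ukhn7p', groups = ('ukhn', '7').
2 groups means the one result is a tuple of 2 captured strings — 1 here.

[('ukhn', '7')]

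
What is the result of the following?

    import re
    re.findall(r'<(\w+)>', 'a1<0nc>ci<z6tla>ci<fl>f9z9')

['0nc', 'z6tla', 'fl']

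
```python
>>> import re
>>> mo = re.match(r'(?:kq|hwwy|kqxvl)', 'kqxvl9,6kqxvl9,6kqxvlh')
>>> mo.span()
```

(0, 2)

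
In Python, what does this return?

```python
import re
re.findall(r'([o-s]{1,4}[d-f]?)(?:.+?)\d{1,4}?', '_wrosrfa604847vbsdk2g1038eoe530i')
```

Pattern: 1 to 4 of a character in [o-s], then optionally a character in [d-f] (captured); then one or more of any character (lazy) (non-capturing group); then 1 to 4 of a digit (lazy).
A non-greedy quantifier consumes as few characters as it can — just enough that the remainder of the pattern still matches from where it stops; whatever follows it matches normally.
Matches: at [2:9] match 'rosrfa6', group 1 = 'rosrf'; at [16:20] match 'sdk2', group 1 = 'sd'; at [26:30] match 'oe53', group 1 = 'oe'.
Because there's exactly one group, `findall` drops the full match and keeps group 1 from each hit.

['rosrf', 'sd', 'oe']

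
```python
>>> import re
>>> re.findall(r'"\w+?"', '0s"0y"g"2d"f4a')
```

Scanning left to right: at [2:6] → '"0y"'; at [7:11] → '"2d"'.
No capturing groups, so `findall` returns the 2 full match strings.

['"0y"', '"2d"']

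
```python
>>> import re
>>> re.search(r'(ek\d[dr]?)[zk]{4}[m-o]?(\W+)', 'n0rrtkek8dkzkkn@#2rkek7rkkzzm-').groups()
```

('ek8d', '@#')

The match spans [6:17] → 'ek8dkzkkn@#'.
Captured: group 1 = 'ek8d', group 2 = '@#'.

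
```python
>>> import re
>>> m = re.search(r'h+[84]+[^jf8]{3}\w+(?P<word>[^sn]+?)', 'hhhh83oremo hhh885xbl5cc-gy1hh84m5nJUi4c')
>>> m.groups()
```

The match spans [0:12] → 'hhhh83oremo '.
Captured: group 1 = ' '.

(' ',)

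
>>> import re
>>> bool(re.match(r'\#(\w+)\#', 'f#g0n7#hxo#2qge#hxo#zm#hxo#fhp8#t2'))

False

`match` is anchored at position 0; if the pattern doesn't fit there, it returns None.
Here the pattern fails at index 0, so the call returns None, and `bool(None)` is False.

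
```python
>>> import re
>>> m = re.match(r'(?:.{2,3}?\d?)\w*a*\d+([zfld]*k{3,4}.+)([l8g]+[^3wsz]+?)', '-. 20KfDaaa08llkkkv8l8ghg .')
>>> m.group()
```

This matches 2 to 3 of any character (lazy), then optionally a digit (non-capturing group); then zero or more of a word character, then zero or more of a literal 'a', then one or more of a digit; then zero or more of one of [zfld], then 3 to 4 of a literal 'k', then one or more of any character (captured); then one or more of one of [l8g], then one or more of any character except [3wsz] (lazy) (captured).
`re.match` won't scan ahead — the pattern has to work from the very first character.
The match spans [0:26] → '-. 20KfDaaa08llkkkv8l8ghg '.
Captured: group 1 = 'llkkkv8l8gh', group 2 = 'g '.

'-. 20KfDaaa08llkkkv8l8ghg '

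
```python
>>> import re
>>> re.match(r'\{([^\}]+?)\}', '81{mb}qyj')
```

With `match`, the pattern is implicitly anchored at the beginning.
Here position 0 doesn't satisfy it, so the call returns None.

None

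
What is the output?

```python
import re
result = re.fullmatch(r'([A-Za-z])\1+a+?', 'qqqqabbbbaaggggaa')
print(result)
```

None

A backreference is literal: `\1` must see the identical characters the first group matched.
`re.fullmatch` is like wrapping the pattern in `^…$` (in single-line mode).
Here the string isn't matched end-to-end, so the call returns None.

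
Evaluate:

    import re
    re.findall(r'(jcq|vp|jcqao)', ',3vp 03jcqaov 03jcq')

Branches in `(...|...)` are attempted left-to-right; the first branch that allows the whole pattern to succeed is taken.
With a single group, `findall` returns only what that group captured — 3 items.

['vp', 'jcq', 'jcq']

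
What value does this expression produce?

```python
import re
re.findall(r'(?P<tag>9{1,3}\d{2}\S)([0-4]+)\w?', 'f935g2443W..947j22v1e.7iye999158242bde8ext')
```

[('935g', '2443'), ('947j', '22'), ('999158', '242')]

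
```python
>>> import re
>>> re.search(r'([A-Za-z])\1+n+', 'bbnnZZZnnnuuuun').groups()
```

('b',)

A backreference is literal: `\1` must see the identical characters the first group matched.
Unlike `match`, `search` isn't anchored — it looks for the pattern anywhere in the string.
The match spans [0:4] → 'bbnn'.
Captured: group 1 = 'b'.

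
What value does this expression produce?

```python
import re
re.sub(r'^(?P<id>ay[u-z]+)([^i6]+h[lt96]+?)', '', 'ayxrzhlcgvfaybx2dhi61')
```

Pattern: anchored at the start of the string; then the literal 'ay', then one or more of a character in [u-z] (captured as 'id'); then one or more of any character except [i6], then a literal 'h', then one or more of one of [lt96] (lazy) (captured).
Matches: at [0:7] → 'ayxrzhl'.
Every occurrence is swapped for ''.

'cgvfaybx2dhi61'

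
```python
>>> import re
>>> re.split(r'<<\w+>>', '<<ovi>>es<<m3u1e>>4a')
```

Matches to split on: at [0:7] → '<<ovi>>'; at [9:18] → '<<m3u1e>>'.
The string is cut at each match, leaving 3 pieces.

['', 'es', '4a']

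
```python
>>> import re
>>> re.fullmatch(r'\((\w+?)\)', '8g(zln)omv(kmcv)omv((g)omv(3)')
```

`re.fullmatch` requires the pattern to consume the entire string.
Here there's no way to consume every character, so the call returns None.

None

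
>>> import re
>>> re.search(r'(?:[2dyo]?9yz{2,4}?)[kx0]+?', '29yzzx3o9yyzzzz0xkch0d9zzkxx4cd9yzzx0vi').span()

(0, 6)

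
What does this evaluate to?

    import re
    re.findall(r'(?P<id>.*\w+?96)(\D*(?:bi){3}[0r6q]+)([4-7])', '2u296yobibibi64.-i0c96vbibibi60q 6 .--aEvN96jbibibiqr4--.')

[('2u296yobibibi64.-i0c96vbibibi60q 6 .--aEvN96', 'jbibibiqr', '4')]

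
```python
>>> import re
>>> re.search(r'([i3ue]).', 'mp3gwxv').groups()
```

The match spans [2:4] → '3g'.
Captured: group 1 = '3'.

('3',)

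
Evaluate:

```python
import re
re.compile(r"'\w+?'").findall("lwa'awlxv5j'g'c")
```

Matches: at [3:12] → "'awlxv5j'".
`findall` yields the raw match text (1 of them) because the pattern has no groups.

["'awlxv5j'"]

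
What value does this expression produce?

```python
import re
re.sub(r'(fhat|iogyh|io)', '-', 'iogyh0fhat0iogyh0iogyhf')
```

'-0-0-0-f'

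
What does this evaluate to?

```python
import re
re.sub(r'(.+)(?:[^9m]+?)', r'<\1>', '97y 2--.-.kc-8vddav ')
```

'<97y 2--.-.kc-8vddav>'

The replacement refers to a captured group, so each match is rewritten using its own captured text.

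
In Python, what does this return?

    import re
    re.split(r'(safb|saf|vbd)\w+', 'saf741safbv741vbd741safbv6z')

['', 'saf', '']

Because the pattern has a capturing group, `split` also inserts each captured text between the pieces.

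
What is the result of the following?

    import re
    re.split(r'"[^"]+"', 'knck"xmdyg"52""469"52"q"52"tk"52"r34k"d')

Matches to split on: at [4:11] → '"xmdyg"'; at [14:19] → '"469"'; at [21:24] → '"q"'; at [26:30] → '"tk"'; at [32:38] → '"r34k"'.
Splitting on the pattern gives 6 pieces.

['knck', '52"', '52', '52', '52', 'd']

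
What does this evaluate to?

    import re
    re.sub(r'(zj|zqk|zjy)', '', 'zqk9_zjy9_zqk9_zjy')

'9_y9_9_y'

The regex engine tests alternatives in the order written; an earlier branch that matches wins even if a later one would match more.
Matches: at [0:3] → 'zqk'; at [5:7] → 'zj'; at [10:13] → 'zqk'; at [15:17] → 'zj'.
Each match is replaced by ''.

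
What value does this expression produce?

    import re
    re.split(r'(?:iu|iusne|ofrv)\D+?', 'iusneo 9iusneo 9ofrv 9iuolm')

Alternation isn't longest-match — the leftmost alternative that fits at this position is chosen.
Matches to split on: at [0:3] → 'ius'; at [8:11] → 'ius'; at [16:21] → 'ofrv '; at [22:25] → 'iuo'.
The string is cut at each match, leaving 5 pieces.

['', 'neo 9', 'neo 9', '9', 'lm']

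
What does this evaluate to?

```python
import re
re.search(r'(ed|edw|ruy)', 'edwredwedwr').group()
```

'ed'

Branches in `(...|...)` are attempted left-to-right; the first branch that allows the whole pattern to succeed is taken.
`re.search` tries every starting position until one works.
The match spans [0:2] → 'ed'.
Captured: group 1 = 'ed'.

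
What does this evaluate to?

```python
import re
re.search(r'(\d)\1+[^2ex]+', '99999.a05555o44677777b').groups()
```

('9',)

A backreference is literal: `\1` must see the identical characters the first group matched.
`search` walks the string left to right and returns the first match it finds.
The match spans [0:22] → '99999.a05555o44677777b'.
Captured: group 1 = '9'.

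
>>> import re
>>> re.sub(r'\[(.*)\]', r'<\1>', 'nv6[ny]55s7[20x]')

Matches: at [3:16] → '[ny]55s7[20x]'.
The replacement refers to a captured group, so each match is rewritten using its own captured text.

'nv6<ny]55s7[20x>'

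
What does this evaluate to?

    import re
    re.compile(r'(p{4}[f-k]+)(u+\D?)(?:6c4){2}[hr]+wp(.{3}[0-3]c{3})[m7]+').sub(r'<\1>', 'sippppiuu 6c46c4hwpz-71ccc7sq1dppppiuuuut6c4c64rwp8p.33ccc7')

Pattern: exactly 4 of the literal 'p', then one or more of a character in [f-k] (captured); then one or more of a literal 'u', then optionally a non-digit (captured); then the literal '6c4' repeated 2 times, then one or more of one of [hr], then the literal 'wp'; then exactly 3 of any character, then a character in [0-3], then exactly 3 of a literal 'c' (captured); then one or more of one of [m7].
Matches: at [2:27] → 'ppppiuu 6c46c4hwpz-71ccc7'.
`\1` in the replacement pulls in group 1's text for each match.

'si<ppppi>sq1dppppiuuuut6c4c64rwp8p.33ccc7'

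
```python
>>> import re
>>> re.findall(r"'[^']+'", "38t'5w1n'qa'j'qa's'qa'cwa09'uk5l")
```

Since nothing is captured, `findall` lists the 4 matched substrings directly.

["'5w1n'", "'j'", "'s'", "'cwa09'"]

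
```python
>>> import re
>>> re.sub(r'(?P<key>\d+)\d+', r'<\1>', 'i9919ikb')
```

'i<991>ikb'

Each match is replaced using the text its own group 1 captured.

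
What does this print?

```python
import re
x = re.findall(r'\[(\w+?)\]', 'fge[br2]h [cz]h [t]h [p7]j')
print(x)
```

['br2', 'cz', 't', 'p7']

Matches: at [3:8] match '[br2]', group 1 = 'br2'; at [10:14] match '[cz]', group 1 = 'cz'; at [16:19] match '[t]', group 1 = 't'; at [21:25] match '[p7]', group 1 = 'p7'.
One capturing group, so `findall` returns just the captured substring from each match — 4 in all.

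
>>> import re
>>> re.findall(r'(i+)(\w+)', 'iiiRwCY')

[('iii', 'RwCY')]

The pattern matches one or more of a literal 'i' (captured); then one or more of a word character (captured).
Walking the string: at [0:7] match 'iiiRwCY', groups = ('iii', 'RwCY').
`findall` packs the 2 group values into a tuple for every match.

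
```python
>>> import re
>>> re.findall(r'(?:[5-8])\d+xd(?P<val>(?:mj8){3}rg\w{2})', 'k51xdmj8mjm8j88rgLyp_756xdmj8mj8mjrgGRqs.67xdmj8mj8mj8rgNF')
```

['mj8mj8mj8rgNF']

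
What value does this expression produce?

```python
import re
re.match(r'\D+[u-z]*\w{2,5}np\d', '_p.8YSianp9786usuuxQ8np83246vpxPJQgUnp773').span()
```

(0, 11)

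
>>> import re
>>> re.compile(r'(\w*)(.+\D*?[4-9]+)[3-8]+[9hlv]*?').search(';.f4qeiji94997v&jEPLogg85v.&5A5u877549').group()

The pattern matches zero or more of a word character (captured); then one or more of any character, then zero or more of a non-digit (lazy), then one or more of a character in [4-9] (captured); then one or more of a character in [3-8], then zero or more of one of [9hlv] (lazy).
Lazy quantifiers expand one character at a time until the remainder of the pattern can match.
`re.search` scans for the first position where the pattern succeeds.
The match spans [0:37] → ';.f4qeiji94997v&jEPLogg85v.&5A5u87754'.
Captured: group 1 = '', group 2 = ';.f4qeiji94997v&jEPLogg85v.&5A5u8775'.

';.f4qeiji94997v&jEPLogg85v.&5A5u87754'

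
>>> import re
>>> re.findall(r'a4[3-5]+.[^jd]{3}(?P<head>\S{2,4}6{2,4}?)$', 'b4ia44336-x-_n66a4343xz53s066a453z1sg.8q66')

['.8q66']

The pattern matches the literal 'a4', then one or more of a character in [3-5]; then any character, then exactly 3 of any character except [jd]; then 2 to 4 of a non-whitespace character, then 2 to 4 of the literal '6' (lazy) (captured as 'head'); then anchored at the end.
Walking the string: at [29:42] match 'a453z1sg.8q66', group 1 = '.8q66'.
With a single group, `findall` returns only what that group captured — 1 item.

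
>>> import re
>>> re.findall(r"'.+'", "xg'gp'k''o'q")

["'gp'k''o'"]

With no groups in the pattern, `findall` gives back each whole match — 1 here.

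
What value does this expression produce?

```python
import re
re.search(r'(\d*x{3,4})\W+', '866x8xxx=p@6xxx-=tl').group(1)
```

'8xxx'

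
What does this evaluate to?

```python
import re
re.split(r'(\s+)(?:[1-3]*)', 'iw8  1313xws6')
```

Pattern: one or more of whitespace (captured); then zero or more of a character in [1-3] (non-capturing group).
`re.split` interleaves the captured-group text with the surrounding fragments.

['iw8', '  ', 'xws6']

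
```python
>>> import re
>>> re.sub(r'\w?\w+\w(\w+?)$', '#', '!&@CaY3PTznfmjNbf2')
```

Pattern: optionally a word character, then one or more of a word character, then a word character; then one or more of a word character (lazy) (captured); then anchored at the end.
Each match is replaced by '#'.

'!&@#'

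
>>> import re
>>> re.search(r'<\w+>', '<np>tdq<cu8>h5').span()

The match spans [0:4] → '<np>'.

(0, 4)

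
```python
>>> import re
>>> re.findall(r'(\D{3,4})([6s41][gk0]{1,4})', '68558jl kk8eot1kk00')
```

2 groups means the one result is a tuple of 2 captured strings — 1 here.

[('eot', '1kk00')]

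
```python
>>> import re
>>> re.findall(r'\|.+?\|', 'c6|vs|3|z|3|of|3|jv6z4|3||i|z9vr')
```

['|vs|', '|z|', '|of|', '|jv6z4|', '||i|']

A non-greedy quantifier consumes as few characters as it can — just enough that the remainder of the pattern still matches from where it stops; whatever follows it matches normally.
Walking the string: at [2:6] → '|vs|'; at [7:10] → '|z|'; at [11:15] → '|of|'; at [16:23] → '|jv6z4|'; at [24:28] → '||i|'.
`findall` yields the raw match text (5 of them) because the pattern has no groups.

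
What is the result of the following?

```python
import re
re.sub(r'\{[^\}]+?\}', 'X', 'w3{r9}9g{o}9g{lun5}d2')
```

'w3X9gX9gXd2'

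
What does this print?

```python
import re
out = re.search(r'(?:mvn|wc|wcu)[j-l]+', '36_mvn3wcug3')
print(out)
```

None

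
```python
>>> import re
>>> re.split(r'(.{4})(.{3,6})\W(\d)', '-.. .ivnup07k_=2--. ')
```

['-.. ', '.ivn', 'up07k_', '2', '--. ']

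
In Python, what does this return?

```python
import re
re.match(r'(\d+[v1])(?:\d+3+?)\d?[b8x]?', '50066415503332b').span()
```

(0, 15)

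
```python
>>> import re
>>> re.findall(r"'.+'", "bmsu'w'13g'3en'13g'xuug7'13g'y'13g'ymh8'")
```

Since nothing is captured, `findall` lists the 1 matched substring directly.

["'w'13g'3en'13g'xuug7'13g'y'13g'ymh8'"]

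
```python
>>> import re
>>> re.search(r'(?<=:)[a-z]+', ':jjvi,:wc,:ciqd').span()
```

The lookaround is zero-width — it requires the adjacent text to match without consuming it, so the asserted text isn't part of the match.
The match spans [1:5] → 'jjvi'.

(1, 5)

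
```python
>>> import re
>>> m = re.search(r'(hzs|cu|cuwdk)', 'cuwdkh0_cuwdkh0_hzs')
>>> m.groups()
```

('cu',)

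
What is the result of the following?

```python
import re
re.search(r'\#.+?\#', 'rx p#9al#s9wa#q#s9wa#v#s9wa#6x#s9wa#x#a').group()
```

Lazy quantifiers expand one character at a time until the remainder of the pattern can match.
The match spans [4:9] → '#9al#'.

'#9al#'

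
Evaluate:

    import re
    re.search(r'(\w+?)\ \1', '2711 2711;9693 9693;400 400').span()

`\1` is not a pattern — it's the concrete string captured by group 1, re-applied verbatim.
`re.search` scans for the first position where the pattern succeeds.
The match spans [0:9] → '2711 2711'.
Captured: group 1 = '2711'.

(0, 9)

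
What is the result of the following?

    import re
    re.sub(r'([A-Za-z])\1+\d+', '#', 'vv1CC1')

`\1` has to match the exact text group 1 already captured.
Matches: at [0:3] → 'vv1'; at [3:6] → 'CC1'.
Every occurrence is swapped for '#'.

'##'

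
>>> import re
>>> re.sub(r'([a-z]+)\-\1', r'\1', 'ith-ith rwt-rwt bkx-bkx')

After group 1 captures some text, `\1` only succeeds where that same text appears again.
Matches: at [0:7] → 'ith-ith'; at [8:15] → 'rwt-rwt'; at [16:23] → 'bkx-bkx'.
Each match is replaced using the text its own group 1 captured.

'ith rwt bkx'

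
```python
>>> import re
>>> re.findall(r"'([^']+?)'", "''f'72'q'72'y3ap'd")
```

['f', 'q', 'y3ap']

Matches: at [1:4] match "'f'", group 1 = 'f'; at [6:9] match "'q'", group 1 = 'q'; at [11:17] match "'y3ap'", group 1 = 'y3ap'.
`findall` collects group 1 from each match (3 total).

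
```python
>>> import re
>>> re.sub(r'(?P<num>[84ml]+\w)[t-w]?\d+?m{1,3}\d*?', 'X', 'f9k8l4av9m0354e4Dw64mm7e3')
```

'f9kX0354eX7e3'

The `?` after the quantifier makes it lazy — it takes as little as possible before letting the rest of the pattern try.
Every occurrence is swapped for 'X'.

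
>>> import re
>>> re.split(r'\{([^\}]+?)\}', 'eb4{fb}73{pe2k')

Matches to split on: at [3:7] → '{fb}'.
`re.split` interleaves the captured-group text with the surrounding fragments.

['eb4', 'fb', '73{pe2k']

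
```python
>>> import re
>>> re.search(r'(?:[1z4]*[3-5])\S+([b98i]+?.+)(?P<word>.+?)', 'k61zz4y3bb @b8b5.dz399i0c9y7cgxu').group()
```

'1zz4y3bb @b8b5.dz399i0c9y7cgxu'

This matches zero or more of one of [1z4], then a character in [3-5] (non-capturing group); then one or more of a non-whitespace character; then one or more of one of [b98i] (lazy), then one or more of any character (captured); then one or more of any character (lazy) (captured as 'word').
`re.search` scans for the first position where the pattern succeeds.
The match spans [2:32] → '1zz4y3bb @b8b5.dz399i0c9y7cgxu'.
Captured: group 1 = 'b @b8b5.dz399i0c9y7cgx', group 2 = 'u'.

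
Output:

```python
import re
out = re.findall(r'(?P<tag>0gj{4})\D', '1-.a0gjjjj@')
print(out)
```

['0gjjjj']

The pattern matches the literal '0g', then exactly 4 of a literal 'j' (captured as 'tag'); then a non-digit.
Scanning left to right: at [4:11] match '0gjjjj@', group 1 = '0gjjjj'.
One capturing group, so `findall` returns just the captured substring from the one match — 1 in all.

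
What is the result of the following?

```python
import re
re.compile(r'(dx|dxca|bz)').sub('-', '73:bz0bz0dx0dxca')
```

'73:-0-0-0-ca'

Alternation isn't longest-match — the leftmost alternative that fits at this position is chosen.
Each match is replaced by '-'.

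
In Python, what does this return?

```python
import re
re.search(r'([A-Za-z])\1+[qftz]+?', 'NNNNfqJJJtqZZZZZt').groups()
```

The match spans [0:5] → 'NNNNf'.
Captured: group 1 = 'N'.

('N',)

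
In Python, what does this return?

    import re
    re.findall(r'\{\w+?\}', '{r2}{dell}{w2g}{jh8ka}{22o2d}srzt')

No capturing groups, so `findall` returns the 5 full match strings.

['{r2}', '{dell}', '{w2g}', '{jh8ka}', '{22o2d}']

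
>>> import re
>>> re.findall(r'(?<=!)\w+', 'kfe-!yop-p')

['yop']

Lookahead/lookbehind check context without consuming it, so the matched span excludes the asserted characters.
Walking the string: at [5:8] → 'yop'.
Since nothing is captured, `findall` lists the 1 matched substring directly.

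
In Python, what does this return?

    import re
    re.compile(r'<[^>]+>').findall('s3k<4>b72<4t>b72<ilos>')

['<4>', '<4t>', '<ilos>']

Walking the string: at [3:6] → '<4>'; at [9:13] → '<4t>'; at [16:22] → '<ilos>'.
No capturing groups, so `findall` returns the 3 full match strings.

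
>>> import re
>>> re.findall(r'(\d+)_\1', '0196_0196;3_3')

A backreference is literal: `\1` must see the identical characters the first group matched.
Walking the string: at [0:9] match '0196_0196', group 1 = '0196'; at [10:13] match '3_3', group 1 = '3'.
With a single group, `findall` returns only what that group captured — 2 items.

['0196', '3']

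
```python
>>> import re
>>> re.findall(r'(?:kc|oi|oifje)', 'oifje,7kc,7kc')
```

The regex engine tests alternatives in the order written; an earlier branch that matches wins even if a later one would match more.
Matches: at [0:2] → 'oi'; at [7:9] → 'kc'; at [11:13] → 'kc'.
No capturing groups, so `findall` returns the 3 full match strings.

['oi', 'kc', 'kc']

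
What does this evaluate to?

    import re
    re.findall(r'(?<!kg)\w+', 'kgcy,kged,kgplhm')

The negative lookahead/lookbehind blocks any match where the forbidden context is present.
With no groups in the pattern, `findall` gives back each whole match — 3 here.

['kgcy', 'kged', 'kgplhm']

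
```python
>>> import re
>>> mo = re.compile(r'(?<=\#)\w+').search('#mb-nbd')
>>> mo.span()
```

Lookahead/lookbehind check context without consuming it, so the matched span excludes the asserted characters.
The match spans [1:3] → 'mb'.

(1, 3)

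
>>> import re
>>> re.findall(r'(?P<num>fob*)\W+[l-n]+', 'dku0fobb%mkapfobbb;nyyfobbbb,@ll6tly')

['fobb', 'fobbb', 'fobbbb']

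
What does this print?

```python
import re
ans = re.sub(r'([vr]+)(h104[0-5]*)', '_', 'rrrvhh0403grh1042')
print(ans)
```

This matches one or more of one of [vr] (captured); then the literal 'h1', then the literal '04', then zero or more of a character in [0-5] (captured).
Matches: at [11:17] → 'rh1042'.
`sub` substitutes '_' at each match site.

rrrvhh0403g_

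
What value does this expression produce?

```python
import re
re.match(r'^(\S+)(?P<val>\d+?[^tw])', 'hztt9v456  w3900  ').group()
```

'hztt9v456 '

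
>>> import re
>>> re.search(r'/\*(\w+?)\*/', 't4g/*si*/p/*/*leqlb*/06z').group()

The match spans [3:9] → '/*si*/'.

'/*si*/'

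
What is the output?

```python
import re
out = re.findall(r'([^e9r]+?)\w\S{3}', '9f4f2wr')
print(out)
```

['f']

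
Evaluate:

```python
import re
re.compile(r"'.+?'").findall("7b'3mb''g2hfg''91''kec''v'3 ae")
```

A `+?`/`*?`/`{m,n}?` starts at its minimum and grows only as far as needed for what follows to match.
Scanning left to right: at [2:7] → "'3mb'"; at [7:14] → "'g2hfg'"; at [14:18] → "'91'"; at [18:23] → "'kec'"; at [23:26] → "'v'".
`findall` yields the raw match text (5 of them) because the pattern has no groups.

["'3mb'", "'g2hfg'", "'91'", "'kec'", "'v'"]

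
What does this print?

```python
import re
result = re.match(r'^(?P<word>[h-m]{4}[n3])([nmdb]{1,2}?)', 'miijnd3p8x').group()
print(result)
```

miijnd

`match` is anchored at position 0; if the pattern doesn't fit there, it returns None.
The match spans [0:6] → 'miijnd'.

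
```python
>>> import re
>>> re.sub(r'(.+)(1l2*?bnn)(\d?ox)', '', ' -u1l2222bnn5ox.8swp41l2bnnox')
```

''

This matches one or more of any character (captured); then the literal '1l', then zero or more of a literal '2' (lazy), then the literal 'bnn' (captured); then optionally a digit, then the literal 'ox' (captured).
Every occurrence is swapped for ''.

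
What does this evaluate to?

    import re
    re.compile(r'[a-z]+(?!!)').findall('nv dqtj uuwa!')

['nv', 'dqtj', 'uuw']

Because the assertion is negative and zero-width, positions next to the forbidden text are skipped.
With no groups in the pattern, `findall` gives back each whole match — 3 here.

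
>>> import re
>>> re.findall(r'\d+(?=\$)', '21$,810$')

The lookaround is zero-width — it requires the adjacent text to match without consuming it, so the asserted text isn't part of the match.
Scanning left to right: at [0:2] → '21'; at [4:7] → '810'.
No capturing groups, so `findall` returns the 2 full match strings.

['21', '810']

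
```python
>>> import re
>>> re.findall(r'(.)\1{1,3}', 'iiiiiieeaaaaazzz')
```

After group 1 captures some text, `\1` only succeeds where that same text appears again.
One capturing group, so `findall` returns just the captured substring from each match — 5 in all.

['i', 'i', 'e', 'a', 'z']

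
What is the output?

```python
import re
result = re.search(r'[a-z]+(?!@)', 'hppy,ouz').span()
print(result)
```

(0, 4)

`(?!…)`/`(?<!…)` only lets a position through if the neighbouring text does NOT match; no characters are consumed.
The match spans [0:4] → 'hppy'.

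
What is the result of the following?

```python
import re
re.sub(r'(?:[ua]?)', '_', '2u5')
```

'_2__5_'

This matches optionally one of [ua] (non-capturing group).
Matches: at [0:0] → ''; at [1:2] → 'u'; at [2:2] → ''; at [3:3] → ''.
Every occurrence is swapped for '_'.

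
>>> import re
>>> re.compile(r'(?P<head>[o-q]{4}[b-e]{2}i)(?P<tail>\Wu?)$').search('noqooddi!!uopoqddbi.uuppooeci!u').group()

Pattern: exactly 4 of a character in [o-q], then exactly 2 of a character in [b-e], then a literal 'i' (captured as 'head'); then a non-word character, then optionally a literal 'u' (captured as 'tail'); then anchored at the end.
`re.search` tries every starting position until one works.
The match spans [22:31] → 'ppooeci!u'.
Captured: group 1 = 'ppooeci', group 2 = '!u'.

'ppooeci!u'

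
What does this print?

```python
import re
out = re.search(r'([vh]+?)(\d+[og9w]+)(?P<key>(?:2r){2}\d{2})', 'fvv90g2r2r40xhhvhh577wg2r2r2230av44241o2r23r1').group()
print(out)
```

vv90g2r2r40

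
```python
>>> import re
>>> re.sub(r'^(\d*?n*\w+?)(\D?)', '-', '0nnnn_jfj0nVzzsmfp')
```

With the lazy modifier that quantifier settles for the fewest repetitions that let the rest of the pattern succeed (the atoms after it are unaffected and can still be greedy).
`sub` substitutes '-' at each match site.

'-nnn_jfj0nVzzsmfp'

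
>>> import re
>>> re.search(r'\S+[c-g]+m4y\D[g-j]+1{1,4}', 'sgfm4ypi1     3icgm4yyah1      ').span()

(0, 9)

The pattern matches one or more of a non-whitespace character; then one or more of a character in [c-g], then the literal 'm4y', then a non-digit; then one or more of a character in [g-j], then 1 to 4 of a literal '1'.
Unlike `match`, `search` isn't anchored — it looks for the pattern anywhere in the string.
The match spans [0:9] → 'sgfm4ypi1'.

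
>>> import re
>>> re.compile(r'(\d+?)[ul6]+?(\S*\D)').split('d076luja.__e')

['d', '07', 'luja.__e', '']

The pattern matches one or more of a digit (lazy) (captured); then one or more of one of [ul6] (lazy); then zero or more of a non-whitespace character, then a non-digit (captured).
Lazy quantifiers expand one character at a time until the remainder of the pattern can match.
Matches to split on: at [1:12] → '076luja.__e'.
The group in the pattern means `split` returns the separators' captures alongside the pieces.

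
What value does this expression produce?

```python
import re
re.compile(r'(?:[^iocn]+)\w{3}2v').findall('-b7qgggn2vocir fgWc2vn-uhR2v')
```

['-b7qgggn2v', 'r fgWc2v', '-uhR2v']

Pattern: one or more of any character except [iocn] (non-capturing group); then exactly 3 of a word character, then the literal '2v'.
`findall` yields the raw match text (3 of them) because the pattern has no groups.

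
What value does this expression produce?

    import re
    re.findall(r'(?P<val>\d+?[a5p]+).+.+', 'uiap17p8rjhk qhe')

['17p']

Pattern: one or more of a digit (lazy), then one or more of one of [a5p] (captured as 'val'); then one or more of any character, then one or more of any character.
Matches: at [4:16] match '17p8rjhk qhe', group 1 = '17p'.
`findall` collects group 1 from the one match (1 total).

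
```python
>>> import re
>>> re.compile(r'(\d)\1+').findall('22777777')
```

['2', '7']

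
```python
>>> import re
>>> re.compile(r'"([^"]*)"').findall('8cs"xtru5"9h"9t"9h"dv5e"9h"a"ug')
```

One capturing group, so `findall` returns just the captured substring from each match — 4 in all.

['xtru5', '9t', 'dv5e', 'a']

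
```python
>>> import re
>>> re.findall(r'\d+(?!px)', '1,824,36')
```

A negative assertion filters positions out without eating any characters.
With no groups in the pattern, `findall` gives back each whole match — 3 here.

['1', '824', '36']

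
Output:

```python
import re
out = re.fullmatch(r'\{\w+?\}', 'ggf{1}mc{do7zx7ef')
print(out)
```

None

`fullmatch` succeeds only if the pattern covers the string from start to end.
Here the string isn't matched end-to-end, so the call returns None.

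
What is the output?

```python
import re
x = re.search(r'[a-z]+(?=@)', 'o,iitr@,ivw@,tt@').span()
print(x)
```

The `(?=…)`/`(?<=…)` assertion just peeks at neighbouring text; it doesn't advance the match position.
Unlike `match`, `search` isn't anchored — it looks for the pattern anywhere in the string.
The match spans [2:6] → 'iitr'.

(2, 6)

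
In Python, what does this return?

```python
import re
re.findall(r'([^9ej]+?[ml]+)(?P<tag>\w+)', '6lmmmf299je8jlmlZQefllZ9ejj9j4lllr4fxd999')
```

[('6lmmm', 'f299je8jlmlZQefllZ9ejj9j4lllr4fxd999')]

This matches one or more of any character except [9ej] (lazy), then one or more of one of [ml] (captured); then one or more of a word character (captured as 'tag').
Walking the string: at [0:41] match '6lmmmf299je8jlmlZQefllZ9ejj9j4lllr4fxd999', groups = ('6lmmm', 'f299je8jlmlZQefllZ9ejj9j4lllr4fxd999').
With 2 capturing groups, `findall` returns a 2-tuple per match.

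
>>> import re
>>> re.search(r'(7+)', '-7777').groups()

This matches one or more of a literal '7' (captured).
Unlike `match`, `search` isn't anchored — it looks for the pattern anywhere in the string.
The match spans [1:5] → '7777'.
Captured: group 1 = '7777'.

('7777',)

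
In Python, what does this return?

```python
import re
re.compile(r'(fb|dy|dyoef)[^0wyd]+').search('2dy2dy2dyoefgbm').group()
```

'dy2'

The match spans [1:4] → 'dy2'.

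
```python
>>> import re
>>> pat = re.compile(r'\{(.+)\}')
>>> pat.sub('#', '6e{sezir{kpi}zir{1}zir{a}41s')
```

'6e#41s'

Matches: at [2:25] → '{sezir{kpi}zir{1}zir{a}'.
Each match is replaced by '#'.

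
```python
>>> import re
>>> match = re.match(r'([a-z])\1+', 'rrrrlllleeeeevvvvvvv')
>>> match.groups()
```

('r',)

A backreference is literal: `\1` must see the identical characters the first group matched.
`re.match` won't scan ahead — the pattern has to work from the very first character.
The match spans [0:4] → 'rrrr'.
Captured: group 1 = 'r'.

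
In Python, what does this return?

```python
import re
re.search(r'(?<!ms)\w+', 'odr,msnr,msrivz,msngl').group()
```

'odr'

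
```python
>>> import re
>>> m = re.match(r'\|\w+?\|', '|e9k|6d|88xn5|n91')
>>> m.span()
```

(0, 5)

`re.match` won't scan ahead — the pattern has to work from the very first character.
The match spans [0:5] → '|e9k|'.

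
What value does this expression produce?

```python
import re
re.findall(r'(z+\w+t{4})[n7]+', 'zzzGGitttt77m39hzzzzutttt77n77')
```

['zzzGGitttt77m39hzzzzutttt']

Pattern: one or more of a literal 'z', then one or more of a word character, then exactly 4 of a literal 't' (captured); then one or more of one of [n7].
With a single group, `findall` returns only what that group captured — 1 item.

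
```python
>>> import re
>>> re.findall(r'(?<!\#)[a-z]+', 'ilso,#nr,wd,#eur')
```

The negative lookahead/lookbehind blocks any match where the forbidden context is present.
Walking the string: at [0:4] → 'ilso'; at [7:8] → 'r'; at [9:11] → 'wd'; at [14:16] → 'ur'.
With no groups in the pattern, `findall` gives back each whole match — 4 here.

['ilso', 'r', 'wd', 'ur']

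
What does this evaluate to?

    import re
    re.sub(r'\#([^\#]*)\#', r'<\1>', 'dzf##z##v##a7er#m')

'dzf<>z<>v<>a7er#m'

The replacement refers to a captured group, so each match is rewritten using its own captured text.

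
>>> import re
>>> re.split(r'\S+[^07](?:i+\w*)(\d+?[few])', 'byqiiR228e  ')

The pattern matches one or more of a non-whitespace character, then any character except [07]; then one or more of a literal 'i', then zero or more of a word character (non-capturing group); then one or more of a digit (lazy), then one of [few] (captured).
Because the pattern has a capturing group, `split` also inserts each captured text between the pieces.

['', '8e', '  ']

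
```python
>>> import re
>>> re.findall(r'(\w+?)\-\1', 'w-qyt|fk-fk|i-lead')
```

['fk']

`\1` has to match the exact text group 1 already captured.
Scanning left to right: at [6:11] match 'fk-fk', group 1 = 'fk'.
Because there's exactly one group, `findall` drops the full match and keeps group 1 from the one hit.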